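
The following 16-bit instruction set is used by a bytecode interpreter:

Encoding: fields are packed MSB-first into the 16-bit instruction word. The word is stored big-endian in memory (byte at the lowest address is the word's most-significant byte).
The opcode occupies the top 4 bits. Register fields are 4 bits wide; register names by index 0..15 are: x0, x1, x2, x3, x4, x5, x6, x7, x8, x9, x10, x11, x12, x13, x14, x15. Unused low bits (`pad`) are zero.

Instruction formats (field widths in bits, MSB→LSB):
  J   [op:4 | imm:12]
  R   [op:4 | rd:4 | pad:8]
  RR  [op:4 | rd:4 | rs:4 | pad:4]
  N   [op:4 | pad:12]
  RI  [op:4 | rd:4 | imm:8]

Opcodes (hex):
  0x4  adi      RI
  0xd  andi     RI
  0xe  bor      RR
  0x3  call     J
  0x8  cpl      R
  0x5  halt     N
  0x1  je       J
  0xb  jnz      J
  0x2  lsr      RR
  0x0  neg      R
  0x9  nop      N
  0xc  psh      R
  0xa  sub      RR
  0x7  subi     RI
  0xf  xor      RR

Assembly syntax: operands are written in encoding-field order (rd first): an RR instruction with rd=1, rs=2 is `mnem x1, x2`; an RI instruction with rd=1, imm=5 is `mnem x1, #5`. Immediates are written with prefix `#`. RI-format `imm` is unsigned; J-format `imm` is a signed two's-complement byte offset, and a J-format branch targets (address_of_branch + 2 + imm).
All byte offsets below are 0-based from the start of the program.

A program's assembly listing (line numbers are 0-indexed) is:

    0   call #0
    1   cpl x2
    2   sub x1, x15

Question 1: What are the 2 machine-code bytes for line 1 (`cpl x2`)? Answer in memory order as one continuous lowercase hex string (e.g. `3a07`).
L1: cpl op=0x8:4|rd=2:4|pad=0:8 ⇒ 0x8200 ⇒ big 82 00

8200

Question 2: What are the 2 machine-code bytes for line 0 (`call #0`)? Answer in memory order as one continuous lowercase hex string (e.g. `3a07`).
3000

line 0 (call): pack op=0x3:4|imm=0:12 = 0x3000; big→ 30 00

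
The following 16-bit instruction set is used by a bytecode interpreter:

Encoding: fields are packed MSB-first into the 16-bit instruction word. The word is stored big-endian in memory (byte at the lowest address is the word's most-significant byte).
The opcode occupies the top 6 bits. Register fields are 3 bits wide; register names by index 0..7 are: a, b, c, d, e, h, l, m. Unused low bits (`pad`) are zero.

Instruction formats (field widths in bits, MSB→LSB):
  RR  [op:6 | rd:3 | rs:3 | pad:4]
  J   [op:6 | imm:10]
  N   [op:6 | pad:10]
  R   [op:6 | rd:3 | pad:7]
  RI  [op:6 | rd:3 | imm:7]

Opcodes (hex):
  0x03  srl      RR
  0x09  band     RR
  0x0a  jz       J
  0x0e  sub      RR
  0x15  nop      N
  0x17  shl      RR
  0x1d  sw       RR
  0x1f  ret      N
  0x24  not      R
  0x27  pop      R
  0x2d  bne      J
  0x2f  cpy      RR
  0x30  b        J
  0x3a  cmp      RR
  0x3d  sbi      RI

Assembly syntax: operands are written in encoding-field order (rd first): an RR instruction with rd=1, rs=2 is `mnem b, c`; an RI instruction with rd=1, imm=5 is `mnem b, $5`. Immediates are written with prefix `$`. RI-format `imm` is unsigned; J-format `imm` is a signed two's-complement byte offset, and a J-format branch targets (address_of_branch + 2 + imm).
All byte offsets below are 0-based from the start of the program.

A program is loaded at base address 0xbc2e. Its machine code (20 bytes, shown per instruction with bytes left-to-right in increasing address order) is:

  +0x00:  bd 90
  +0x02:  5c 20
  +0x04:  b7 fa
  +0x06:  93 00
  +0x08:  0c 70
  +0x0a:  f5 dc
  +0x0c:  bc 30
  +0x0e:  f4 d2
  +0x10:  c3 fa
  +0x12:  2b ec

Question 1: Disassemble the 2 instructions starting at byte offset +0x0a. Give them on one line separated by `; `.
[0a] f5 dc → 0xf5dc
  op=0xf5dc>>10=0x3d ⇒ sbi (RI)
  rd@[9:7]=0x3 ⇒ d
  imm@[6:0]=0x5c ⇒ $92
[0c] bc 30 → 0xbc30
  op=0xbc30>>10=0x2f ⇒ cpy (RR)
  rd@[9:7]=0x0 ⇒ a
  rs@[6:4]=0x3 ⇒ d

sbi d, $92; cpy a, d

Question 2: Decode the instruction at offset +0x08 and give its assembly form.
srl a, m

[08] 0c 70 → 0x0c70
  op=0x0c70>>10=0x3 ⇒ srl (RR)
  rd: (w>>7)&0x7=0x0 → a
  rs: (w>>4)&0x7=0x7 → m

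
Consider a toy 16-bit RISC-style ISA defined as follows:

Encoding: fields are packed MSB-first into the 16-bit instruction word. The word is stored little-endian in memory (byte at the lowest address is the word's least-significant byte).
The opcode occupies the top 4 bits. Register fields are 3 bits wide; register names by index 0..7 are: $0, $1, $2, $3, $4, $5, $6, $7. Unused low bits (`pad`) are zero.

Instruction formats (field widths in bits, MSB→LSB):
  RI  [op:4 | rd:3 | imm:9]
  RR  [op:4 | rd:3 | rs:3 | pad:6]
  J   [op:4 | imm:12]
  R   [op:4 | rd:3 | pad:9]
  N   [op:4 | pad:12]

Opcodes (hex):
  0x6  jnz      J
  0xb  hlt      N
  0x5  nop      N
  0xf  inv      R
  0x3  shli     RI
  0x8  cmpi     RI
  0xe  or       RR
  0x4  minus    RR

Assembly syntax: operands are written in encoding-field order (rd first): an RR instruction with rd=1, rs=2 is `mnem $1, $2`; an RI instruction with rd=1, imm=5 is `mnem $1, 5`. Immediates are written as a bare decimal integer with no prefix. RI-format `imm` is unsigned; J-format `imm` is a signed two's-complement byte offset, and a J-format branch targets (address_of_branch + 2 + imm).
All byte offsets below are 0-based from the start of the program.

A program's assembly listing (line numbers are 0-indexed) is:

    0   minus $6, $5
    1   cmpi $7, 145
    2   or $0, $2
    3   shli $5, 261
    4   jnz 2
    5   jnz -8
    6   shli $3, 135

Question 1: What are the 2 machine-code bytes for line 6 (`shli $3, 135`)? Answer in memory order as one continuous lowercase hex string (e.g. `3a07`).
6. shli fields op=0x3:4|rd=3:3|imm=135:9 → word 3687h → 87 36

8736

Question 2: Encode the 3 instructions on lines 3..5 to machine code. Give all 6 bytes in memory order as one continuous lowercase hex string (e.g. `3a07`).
053b0260f86f

L3: shli op=0x3:4|rd=5:3|imm=261:9 ⇒ 0x3b05 ⇒ little 05 3b
L4: jnz op=0x6:4|imm=2:12 ⇒ 0x6002 ⇒ little 02 60
L5: jnz op=0x6:4|imm=-8:12 ⇒ 0x6ff8 ⇒ little f8 6f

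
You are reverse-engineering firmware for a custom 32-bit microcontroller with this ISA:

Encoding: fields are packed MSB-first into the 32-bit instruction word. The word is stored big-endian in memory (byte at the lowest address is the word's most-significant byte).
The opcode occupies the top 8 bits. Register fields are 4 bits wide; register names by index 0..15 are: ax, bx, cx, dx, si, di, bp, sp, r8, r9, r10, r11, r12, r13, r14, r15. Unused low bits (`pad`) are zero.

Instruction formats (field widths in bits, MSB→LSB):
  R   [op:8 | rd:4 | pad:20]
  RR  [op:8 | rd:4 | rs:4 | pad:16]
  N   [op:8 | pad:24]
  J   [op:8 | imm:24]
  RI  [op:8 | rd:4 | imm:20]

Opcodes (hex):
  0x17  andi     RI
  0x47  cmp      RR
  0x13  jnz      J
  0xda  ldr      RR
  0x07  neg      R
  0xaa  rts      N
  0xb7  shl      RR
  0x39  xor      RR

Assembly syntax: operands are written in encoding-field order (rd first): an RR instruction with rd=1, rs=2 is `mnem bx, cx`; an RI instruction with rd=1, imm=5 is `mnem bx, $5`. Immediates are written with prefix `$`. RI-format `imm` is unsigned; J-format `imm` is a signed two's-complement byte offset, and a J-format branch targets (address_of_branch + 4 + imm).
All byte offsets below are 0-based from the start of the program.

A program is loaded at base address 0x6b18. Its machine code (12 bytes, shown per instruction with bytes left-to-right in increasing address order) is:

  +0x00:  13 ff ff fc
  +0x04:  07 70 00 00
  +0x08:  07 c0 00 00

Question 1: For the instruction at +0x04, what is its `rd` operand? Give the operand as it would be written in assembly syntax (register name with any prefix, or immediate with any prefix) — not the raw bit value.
+0x04: 07 70 00 00 ⇒ word 0x07700000 (big)
  top 8b → 0x7 → neg [R]
  [23:20] rd=7 = sp

sp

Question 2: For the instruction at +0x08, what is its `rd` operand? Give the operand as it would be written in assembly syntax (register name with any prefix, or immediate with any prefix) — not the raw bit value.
[08] 07 c0 00 00 → 0x07c00000
  opcode bits[31:24]=0x7: neg/R
  rd@[23:20]=0xc ⇒ r12

r12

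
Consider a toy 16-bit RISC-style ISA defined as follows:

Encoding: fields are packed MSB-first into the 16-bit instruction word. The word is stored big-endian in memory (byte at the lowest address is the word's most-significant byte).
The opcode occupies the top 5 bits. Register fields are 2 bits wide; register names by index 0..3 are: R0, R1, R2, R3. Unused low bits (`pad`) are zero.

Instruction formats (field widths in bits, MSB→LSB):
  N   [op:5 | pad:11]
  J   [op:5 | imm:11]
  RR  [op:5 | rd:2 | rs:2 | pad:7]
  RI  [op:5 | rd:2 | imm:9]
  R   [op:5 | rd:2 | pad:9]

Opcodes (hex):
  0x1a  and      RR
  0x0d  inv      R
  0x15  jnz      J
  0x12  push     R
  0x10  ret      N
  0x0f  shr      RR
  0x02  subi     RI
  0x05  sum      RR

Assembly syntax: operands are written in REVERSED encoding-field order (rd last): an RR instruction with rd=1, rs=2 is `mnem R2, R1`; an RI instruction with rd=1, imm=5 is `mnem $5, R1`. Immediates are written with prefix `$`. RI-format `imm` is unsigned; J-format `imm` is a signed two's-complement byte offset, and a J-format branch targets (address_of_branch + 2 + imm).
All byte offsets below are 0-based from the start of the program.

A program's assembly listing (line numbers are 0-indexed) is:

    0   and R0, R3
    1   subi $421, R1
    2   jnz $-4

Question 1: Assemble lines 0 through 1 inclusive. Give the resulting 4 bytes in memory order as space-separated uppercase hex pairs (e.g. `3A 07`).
line 0 (and): pack op=0x1a:5|rd=3:2|rs=0:2|pad=0:7 = 0xd600; big→ d6 00
line 1 (subi): pack op=0x2:5|rd=1:2|imm=421:9 = 0x13a5; big→ 13 a5

D6 00 13 A5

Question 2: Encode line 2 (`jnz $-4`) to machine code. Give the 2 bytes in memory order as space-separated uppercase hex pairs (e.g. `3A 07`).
AF FC

line 2 (jnz): pack op=0x15:5|imm=-4:11 = 0xaffc; big→ af fc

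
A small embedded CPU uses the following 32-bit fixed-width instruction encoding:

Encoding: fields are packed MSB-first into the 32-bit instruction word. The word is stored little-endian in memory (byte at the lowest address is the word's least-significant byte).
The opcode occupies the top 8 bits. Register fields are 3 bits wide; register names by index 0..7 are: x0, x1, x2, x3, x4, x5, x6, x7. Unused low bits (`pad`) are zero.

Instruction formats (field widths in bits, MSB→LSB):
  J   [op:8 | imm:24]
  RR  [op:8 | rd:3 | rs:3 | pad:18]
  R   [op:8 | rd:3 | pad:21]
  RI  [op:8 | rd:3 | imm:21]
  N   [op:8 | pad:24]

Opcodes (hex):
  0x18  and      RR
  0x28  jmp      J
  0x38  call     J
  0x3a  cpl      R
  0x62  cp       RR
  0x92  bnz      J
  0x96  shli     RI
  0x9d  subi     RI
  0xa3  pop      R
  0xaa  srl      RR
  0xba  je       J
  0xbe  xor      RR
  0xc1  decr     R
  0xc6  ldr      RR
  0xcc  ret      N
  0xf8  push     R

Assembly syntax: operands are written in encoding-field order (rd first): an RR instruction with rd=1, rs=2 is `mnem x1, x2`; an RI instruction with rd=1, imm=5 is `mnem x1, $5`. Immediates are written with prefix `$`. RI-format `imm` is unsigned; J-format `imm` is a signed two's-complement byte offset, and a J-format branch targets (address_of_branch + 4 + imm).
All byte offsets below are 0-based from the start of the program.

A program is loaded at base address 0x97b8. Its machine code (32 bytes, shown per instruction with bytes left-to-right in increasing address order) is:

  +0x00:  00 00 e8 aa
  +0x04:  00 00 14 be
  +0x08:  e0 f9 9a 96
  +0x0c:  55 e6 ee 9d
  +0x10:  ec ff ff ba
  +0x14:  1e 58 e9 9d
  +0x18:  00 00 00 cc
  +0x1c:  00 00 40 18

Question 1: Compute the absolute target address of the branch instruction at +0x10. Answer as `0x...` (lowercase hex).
0x97b8

off 0x10: read ec ff ff ba as little → 0xbaffffec
  top 8b → 0xba → je [J]
  imm@[23:0]=0xffffec (s24→-20) ⇒ $-20
  target = base 0x97b8 + off 0x10 + 4 + imm -20 = 0x97b8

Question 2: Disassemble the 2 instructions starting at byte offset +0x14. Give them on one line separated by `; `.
subi x7, $612382; ret

+0x14: 1e 58 e9 9d ⇒ word 0x9de9581e (little)
  top 8b → 0x9d → subi [RI]
  rd@[23:21]=0x7 ⇒ x7
  imm@[20:0]=0x9581e ⇒ $612382
+0x18: 00 00 00 cc ⇒ word 0xcc000000 (little)
  top 8b → 0xcc → ret [N]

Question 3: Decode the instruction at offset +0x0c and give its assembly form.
[0c] 55 e6 ee 9d → 0x9deee655
  opcode bits[31:24]=0x9d: subi/RI
  rd@[23:21]=0x7 ⇒ x7
  imm@[20:0]=0xee655 ⇒ $976469

subi x7, $976469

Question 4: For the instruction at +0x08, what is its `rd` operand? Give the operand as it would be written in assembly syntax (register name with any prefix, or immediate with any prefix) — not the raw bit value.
x4

@+08  little-endian(e0 f9 9a 96) = 0x969af9e0
  top 8b → 0x96 → shli [RI]
  rd@[23:21]=0x4 ⇒ x4
  imm@[20:0]=0x1af9e0 ⇒ $1767904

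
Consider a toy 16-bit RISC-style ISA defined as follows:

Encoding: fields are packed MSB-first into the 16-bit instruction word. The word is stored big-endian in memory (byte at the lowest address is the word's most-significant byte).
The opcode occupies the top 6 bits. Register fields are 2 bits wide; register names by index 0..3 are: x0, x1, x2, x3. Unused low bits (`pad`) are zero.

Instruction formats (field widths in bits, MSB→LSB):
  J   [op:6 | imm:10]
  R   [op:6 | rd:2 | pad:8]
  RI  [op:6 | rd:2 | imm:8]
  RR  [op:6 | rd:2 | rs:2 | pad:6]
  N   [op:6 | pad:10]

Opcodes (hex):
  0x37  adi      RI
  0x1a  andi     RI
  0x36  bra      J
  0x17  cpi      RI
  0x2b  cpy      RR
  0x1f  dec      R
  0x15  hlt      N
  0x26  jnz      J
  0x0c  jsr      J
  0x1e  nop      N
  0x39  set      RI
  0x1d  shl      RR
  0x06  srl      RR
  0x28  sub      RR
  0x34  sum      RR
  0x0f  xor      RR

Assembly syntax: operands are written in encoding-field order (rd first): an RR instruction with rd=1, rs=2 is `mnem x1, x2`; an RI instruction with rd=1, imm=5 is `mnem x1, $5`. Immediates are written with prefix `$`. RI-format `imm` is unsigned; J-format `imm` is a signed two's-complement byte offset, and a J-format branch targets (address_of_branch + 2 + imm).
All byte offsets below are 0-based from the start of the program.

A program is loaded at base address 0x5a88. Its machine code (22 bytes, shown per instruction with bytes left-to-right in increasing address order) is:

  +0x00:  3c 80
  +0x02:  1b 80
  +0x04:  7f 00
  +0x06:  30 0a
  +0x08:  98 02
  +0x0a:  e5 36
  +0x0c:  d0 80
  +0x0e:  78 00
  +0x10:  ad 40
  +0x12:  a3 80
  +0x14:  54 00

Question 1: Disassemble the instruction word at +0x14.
@+14  big-endian(54 00) = 0x5400
  op=0x5400>>10=0x15 ⇒ hlt (N)

hlt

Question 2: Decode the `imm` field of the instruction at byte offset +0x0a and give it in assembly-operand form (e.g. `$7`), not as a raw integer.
$54

off 0x0a: read e5 36 as big → 0xe536
  top 6b → 0x39 → set [RI]
  rd: (w>>8)&0x3=0x1 → x1
  imm: (w>>0)&0xff=0x36 → $54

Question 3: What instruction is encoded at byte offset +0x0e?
@+0e  big-endian(78 00) = 0x7800
  top 6b → 0x1e → nop [N]

nop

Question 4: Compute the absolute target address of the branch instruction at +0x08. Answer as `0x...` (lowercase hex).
0x5a94

+0x08: 98 02 ⇒ word 0x9802 (big)
  op=0x9802>>10=0x26 ⇒ jnz (J)
  imm@[9:0]=0x2 ⇒ $2
  target = base 0x5a88 + off 0x08 + 2 + imm 2 = 0x5a94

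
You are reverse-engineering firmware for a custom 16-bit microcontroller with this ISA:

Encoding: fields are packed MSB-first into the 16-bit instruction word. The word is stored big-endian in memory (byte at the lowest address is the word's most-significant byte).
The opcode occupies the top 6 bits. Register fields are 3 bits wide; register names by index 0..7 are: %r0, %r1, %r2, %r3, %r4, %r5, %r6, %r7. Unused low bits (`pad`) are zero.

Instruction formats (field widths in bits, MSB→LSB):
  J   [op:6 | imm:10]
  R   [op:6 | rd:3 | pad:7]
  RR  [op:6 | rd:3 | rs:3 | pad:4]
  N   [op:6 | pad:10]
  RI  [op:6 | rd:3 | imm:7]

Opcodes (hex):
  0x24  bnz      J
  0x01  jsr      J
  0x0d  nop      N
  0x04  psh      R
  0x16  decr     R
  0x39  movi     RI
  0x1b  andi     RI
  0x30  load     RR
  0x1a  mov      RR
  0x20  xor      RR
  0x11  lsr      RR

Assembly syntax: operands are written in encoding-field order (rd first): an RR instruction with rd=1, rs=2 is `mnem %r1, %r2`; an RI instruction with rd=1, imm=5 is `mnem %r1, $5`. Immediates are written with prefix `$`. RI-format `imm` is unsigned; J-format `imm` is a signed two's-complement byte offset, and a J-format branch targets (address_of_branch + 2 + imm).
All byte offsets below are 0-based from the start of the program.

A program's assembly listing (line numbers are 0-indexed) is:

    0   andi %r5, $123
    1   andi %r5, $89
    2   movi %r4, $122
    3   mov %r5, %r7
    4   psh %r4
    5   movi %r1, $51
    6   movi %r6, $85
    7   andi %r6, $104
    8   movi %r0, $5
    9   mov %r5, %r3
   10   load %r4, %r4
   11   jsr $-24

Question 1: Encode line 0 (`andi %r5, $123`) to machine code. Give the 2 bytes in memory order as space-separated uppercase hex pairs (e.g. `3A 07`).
0. andi fields op=0x1b:6|rd=5:3|imm=123:7 → word 6efbh → 6e fb

6E FB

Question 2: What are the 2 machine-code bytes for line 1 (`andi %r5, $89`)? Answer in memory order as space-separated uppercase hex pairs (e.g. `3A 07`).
6E D9

L1: andi op=0x1b:6|rd=5:3|imm=89:7 ⇒ 0x6ed9 ⇒ big 6e d9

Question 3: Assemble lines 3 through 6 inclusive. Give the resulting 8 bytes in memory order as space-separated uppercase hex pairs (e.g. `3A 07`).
L3: mov op=0x1a:6|rd=5:3|rs=7:3|pad=0:4 ⇒ 0x6af0 ⇒ big 6a f0
L4: psh op=0x4:6|rd=4:3|pad=0:7 ⇒ 0x1200 ⇒ big 12 00
L5: movi op=0x39:6|rd=1:3|imm=51:7 ⇒ 0xe4b3 ⇒ big e4 b3
L6: movi op=0x39:6|rd=6:3|imm=85:7 ⇒ 0xe755 ⇒ big e7 55

6A F0 12 00 E4 B3 E7 55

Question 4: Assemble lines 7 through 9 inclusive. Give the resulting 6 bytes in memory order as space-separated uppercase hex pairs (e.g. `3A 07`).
line 7 (andi): pack op=0x1b:6|rd=6:3|imm=104:7 = 0x6f68; big→ 6f 68
line 8 (movi): pack op=0x39:6|rd=0:3|imm=5:7 = 0xe405; big→ e4 05
line 9 (mov): pack op=0x1a:6|rd=5:3|rs=3:3|pad=0:4 = 0x6ab0; big→ 6a b0

6F 68 E4 05 6A B0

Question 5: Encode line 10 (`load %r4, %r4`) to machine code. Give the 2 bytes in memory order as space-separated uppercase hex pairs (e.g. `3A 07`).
line 10 (load): pack op=0x30:6|rd=4:3|rs=4:3|pad=0:4 = 0xc240; big→ c2 40

C2 40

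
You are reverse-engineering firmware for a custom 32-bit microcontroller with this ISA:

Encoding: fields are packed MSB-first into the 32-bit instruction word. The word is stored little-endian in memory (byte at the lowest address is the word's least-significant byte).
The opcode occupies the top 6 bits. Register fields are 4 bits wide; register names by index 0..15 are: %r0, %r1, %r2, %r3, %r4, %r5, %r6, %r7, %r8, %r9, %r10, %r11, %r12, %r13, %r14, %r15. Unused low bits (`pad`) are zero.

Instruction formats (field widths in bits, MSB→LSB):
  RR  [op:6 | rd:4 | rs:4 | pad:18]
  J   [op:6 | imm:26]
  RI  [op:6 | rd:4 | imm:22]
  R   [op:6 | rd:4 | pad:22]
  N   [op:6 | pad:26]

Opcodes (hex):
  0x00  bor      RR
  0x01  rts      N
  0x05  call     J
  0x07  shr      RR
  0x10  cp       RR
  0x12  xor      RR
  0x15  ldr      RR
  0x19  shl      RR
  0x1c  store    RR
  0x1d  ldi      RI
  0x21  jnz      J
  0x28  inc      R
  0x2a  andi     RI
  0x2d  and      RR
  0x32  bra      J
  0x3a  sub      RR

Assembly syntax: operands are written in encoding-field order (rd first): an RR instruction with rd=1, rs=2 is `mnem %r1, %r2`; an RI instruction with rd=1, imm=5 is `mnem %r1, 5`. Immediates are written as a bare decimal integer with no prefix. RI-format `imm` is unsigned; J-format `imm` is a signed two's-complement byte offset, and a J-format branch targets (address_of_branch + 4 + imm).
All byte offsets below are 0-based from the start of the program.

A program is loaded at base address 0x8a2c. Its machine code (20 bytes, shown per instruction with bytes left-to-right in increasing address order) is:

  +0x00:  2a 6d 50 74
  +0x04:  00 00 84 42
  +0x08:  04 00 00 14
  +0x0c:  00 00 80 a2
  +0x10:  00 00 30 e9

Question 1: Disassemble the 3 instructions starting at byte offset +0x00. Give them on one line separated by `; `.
ldi %r1, 1076522; cp %r10, %r1; call 4

[00] 2a 6d 50 74 → 0x74506d2a
  op=0x74506d2a>>26=0x1d ⇒ ldi (RI)
  rd: (w>>22)&0xf=0x1 → %r1
  imm: (w>>0)&0x3fffff=0x106d2a → 1076522
[04] 00 00 84 42 → 0x42840000
  op=0x42840000>>26=0x10 ⇒ cp (RR)
  rd: (w>>22)&0xf=0xa → %r10
  rs: (w>>18)&0xf=0x1 → %r1
[08] 04 00 00 14 → 0x14000004
  op=0x14000004>>26=0x5 ⇒ call (J)
  imm: (w>>0)&0x3ffffff=0x4 → 4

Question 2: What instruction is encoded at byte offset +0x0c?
off 0x0c: read 00 00 80 a2 as little → 0xa2800000
  top 6b → 0x28 → inc [R]
  [25:22] rd=10 = %r10

inc %r10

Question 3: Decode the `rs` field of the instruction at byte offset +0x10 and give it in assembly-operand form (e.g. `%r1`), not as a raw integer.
+0x10: 00 00 30 e9 ⇒ word 0xe9300000 (little)
  op=0xe9300000>>26=0x3a ⇒ sub (RR)
  rd@[25:22]=0x4 ⇒ %r4
  rs@[21:18]=0xc ⇒ %r12

%r12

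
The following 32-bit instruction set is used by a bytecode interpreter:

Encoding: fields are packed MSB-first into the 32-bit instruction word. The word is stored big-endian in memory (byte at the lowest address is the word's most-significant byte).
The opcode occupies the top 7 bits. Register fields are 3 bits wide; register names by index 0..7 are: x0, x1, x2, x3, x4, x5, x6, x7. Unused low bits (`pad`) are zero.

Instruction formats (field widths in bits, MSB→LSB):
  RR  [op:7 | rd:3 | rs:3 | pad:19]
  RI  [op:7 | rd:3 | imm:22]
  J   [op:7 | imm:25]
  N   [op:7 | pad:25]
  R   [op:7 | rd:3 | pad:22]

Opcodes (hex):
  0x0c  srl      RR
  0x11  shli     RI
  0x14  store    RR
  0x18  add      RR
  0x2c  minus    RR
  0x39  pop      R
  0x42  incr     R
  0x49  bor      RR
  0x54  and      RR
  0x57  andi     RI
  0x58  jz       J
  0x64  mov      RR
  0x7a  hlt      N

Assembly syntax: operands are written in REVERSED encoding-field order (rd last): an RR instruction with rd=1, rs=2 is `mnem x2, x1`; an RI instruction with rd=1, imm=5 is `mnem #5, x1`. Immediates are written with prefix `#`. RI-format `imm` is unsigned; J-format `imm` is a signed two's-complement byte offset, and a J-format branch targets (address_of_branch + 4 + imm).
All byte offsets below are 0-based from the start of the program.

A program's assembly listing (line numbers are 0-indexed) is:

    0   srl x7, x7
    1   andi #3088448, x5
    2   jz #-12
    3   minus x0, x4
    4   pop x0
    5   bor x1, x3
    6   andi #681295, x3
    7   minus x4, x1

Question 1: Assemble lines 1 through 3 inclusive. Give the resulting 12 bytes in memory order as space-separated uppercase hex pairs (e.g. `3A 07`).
1. andi fields op=0x57:7|rd=5:3|imm=3088448:22 → word af6f2040h → af 6f 20 40
2. jz fields op=0x58:7|imm=-12:25 → word b1fffff4h → b1 ff ff f4
3. minus fields op=0x2c:7|rd=4:3|rs=0:3|pad=0:19 → word 59000000h → 59 00 00 00

AF 6F 20 40 B1 FF FF F4 59 00 00 00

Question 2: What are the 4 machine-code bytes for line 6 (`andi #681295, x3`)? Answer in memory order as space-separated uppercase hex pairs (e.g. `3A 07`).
6. andi fields op=0x57:7|rd=3:3|imm=681295:22 → word aeca654fh → ae ca 65 4f

AE CA 65 4F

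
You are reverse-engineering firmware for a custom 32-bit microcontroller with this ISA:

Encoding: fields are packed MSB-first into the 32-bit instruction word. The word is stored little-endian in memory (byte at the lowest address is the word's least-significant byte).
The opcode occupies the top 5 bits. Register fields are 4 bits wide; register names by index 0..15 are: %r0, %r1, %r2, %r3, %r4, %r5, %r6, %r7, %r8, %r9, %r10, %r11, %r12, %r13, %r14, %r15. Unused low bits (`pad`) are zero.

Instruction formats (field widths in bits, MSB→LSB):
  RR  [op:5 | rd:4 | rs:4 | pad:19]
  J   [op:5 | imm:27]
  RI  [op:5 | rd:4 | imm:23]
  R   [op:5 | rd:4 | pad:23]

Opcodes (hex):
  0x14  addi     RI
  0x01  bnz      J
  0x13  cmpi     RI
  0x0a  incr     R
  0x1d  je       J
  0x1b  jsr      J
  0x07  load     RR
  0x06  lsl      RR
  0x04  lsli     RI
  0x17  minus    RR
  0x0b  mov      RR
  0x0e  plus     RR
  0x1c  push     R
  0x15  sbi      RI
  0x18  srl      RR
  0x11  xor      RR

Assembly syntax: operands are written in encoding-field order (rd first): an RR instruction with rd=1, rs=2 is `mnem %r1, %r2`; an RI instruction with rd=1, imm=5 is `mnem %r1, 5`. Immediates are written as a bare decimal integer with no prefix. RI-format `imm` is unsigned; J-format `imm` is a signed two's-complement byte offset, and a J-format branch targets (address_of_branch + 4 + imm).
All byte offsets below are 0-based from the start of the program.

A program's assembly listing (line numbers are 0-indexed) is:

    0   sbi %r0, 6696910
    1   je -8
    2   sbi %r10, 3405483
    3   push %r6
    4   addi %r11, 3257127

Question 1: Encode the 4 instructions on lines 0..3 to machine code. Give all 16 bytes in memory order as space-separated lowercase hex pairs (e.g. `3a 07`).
line 0 (sbi): pack op=0x15:5|rd=0:4|imm=6696910:23 = 0xa8662fce; little→ ce 2f 66 a8
line 1 (je): pack op=0x1d:5|imm=-8:27 = 0xeffffff8; little→ f8 ff ff ef
line 2 (sbi): pack op=0x15:5|rd=10:4|imm=3405483:23 = 0xad33f6ab; little→ ab f6 33 ad
line 3 (push): pack op=0x1c:5|rd=6:4|pad=0:23 = 0xe3000000; little→ 00 00 00 e3

ce 2f 66 a8 f8 ff ff ef ab f6 33 ad 00 00 00 e3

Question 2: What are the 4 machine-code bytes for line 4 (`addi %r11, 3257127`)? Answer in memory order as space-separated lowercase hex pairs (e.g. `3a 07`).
27 b3 b1 a5

L4: addi op=0x14:5|rd=11:4|imm=3257127:23 ⇒ 0xa5b1b327 ⇒ little 27 b3 b1 a5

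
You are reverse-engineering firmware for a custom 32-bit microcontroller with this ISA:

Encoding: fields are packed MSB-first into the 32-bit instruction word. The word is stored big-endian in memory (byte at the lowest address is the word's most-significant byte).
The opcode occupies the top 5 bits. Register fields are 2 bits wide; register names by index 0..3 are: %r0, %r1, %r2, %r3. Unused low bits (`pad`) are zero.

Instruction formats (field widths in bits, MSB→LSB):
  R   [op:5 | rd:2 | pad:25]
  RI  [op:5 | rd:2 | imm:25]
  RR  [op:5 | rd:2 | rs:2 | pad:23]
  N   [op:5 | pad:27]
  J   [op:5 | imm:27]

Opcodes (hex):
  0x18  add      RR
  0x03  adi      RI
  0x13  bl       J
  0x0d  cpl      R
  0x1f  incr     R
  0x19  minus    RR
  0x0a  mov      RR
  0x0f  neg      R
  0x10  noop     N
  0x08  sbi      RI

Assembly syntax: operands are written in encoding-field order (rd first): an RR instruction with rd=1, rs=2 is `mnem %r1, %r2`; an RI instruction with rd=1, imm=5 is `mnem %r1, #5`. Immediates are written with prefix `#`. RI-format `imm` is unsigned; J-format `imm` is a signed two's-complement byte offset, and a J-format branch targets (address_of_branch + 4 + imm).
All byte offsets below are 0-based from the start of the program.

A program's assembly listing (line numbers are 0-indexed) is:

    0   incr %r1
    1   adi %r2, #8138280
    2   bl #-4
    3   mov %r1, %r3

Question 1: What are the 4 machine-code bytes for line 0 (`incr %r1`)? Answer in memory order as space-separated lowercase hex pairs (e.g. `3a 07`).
fa 00 00 00

line 0 (incr): pack op=0x1f:5|rd=1:2|pad=0:25 = 0xfa000000; big→ fa 00 00 00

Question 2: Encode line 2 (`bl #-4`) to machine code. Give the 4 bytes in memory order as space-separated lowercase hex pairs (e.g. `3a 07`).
9f ff ff fc

2. bl fields op=0x13:5|imm=-4:27 → word 9ffffffch → 9f ff ff fc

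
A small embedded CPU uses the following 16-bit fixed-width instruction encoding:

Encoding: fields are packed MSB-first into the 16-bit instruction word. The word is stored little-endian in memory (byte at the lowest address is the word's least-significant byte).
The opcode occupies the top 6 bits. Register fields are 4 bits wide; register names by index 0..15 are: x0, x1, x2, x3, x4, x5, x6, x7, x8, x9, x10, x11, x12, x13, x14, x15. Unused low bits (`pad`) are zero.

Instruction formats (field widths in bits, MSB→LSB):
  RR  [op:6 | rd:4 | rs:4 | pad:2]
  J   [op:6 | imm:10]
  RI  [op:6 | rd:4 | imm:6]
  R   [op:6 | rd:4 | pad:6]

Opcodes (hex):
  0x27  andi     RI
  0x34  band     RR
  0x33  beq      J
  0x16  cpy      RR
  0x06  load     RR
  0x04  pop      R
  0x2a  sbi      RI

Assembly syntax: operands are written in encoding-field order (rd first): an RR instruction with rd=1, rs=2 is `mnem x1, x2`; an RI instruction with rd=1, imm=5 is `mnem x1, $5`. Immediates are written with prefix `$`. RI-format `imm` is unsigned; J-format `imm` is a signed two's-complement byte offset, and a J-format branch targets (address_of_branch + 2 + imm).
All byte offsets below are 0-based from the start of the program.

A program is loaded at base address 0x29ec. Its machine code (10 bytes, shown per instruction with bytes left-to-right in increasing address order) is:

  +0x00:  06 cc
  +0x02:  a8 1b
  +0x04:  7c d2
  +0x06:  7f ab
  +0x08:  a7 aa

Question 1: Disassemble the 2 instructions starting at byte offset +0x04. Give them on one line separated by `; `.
band x9, x15; sbi x13, $63

[04] 7c d2 → 0xd27c
  op=0xd27c>>10=0x34 ⇒ band (RR)
  rd: (w>>6)&0xf=0x9 → x9
  rs: (w>>2)&0xf=0xf → x15
[06] 7f ab → 0xab7f
  op=0xab7f>>10=0x2a ⇒ sbi (RI)
  rd: (w>>6)&0xf=0xd → x13
  imm: (w>>0)&0x3f=0x3f → $63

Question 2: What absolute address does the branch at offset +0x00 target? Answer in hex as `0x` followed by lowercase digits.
[00] 06 cc → 0xcc06
  op=0xcc06>>10=0x33 ⇒ beq (J)
  imm: (w>>0)&0x3ff=0x6 → $6
  target = base 0x29ec + off 0x00 + 2 + imm 6 = 0x29f4

0x29f4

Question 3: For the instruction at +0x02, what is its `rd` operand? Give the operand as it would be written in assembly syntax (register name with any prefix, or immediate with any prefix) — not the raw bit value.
off 0x02: read a8 1b as little → 0x1ba8
  op=0x1ba8>>10=0x6 ⇒ load (RR)
  rd@[9:6]=0xe ⇒ x14
  rs@[5:2]=0xa ⇒ x10

x14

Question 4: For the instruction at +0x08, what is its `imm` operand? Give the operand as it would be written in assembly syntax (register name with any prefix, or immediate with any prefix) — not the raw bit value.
$39

@+08  little-endian(a7 aa) = 0xaaa7
  top 6b → 0x2a → sbi [RI]
  [9:6] rd=10 = x10
  [5:0] imm=39 = $39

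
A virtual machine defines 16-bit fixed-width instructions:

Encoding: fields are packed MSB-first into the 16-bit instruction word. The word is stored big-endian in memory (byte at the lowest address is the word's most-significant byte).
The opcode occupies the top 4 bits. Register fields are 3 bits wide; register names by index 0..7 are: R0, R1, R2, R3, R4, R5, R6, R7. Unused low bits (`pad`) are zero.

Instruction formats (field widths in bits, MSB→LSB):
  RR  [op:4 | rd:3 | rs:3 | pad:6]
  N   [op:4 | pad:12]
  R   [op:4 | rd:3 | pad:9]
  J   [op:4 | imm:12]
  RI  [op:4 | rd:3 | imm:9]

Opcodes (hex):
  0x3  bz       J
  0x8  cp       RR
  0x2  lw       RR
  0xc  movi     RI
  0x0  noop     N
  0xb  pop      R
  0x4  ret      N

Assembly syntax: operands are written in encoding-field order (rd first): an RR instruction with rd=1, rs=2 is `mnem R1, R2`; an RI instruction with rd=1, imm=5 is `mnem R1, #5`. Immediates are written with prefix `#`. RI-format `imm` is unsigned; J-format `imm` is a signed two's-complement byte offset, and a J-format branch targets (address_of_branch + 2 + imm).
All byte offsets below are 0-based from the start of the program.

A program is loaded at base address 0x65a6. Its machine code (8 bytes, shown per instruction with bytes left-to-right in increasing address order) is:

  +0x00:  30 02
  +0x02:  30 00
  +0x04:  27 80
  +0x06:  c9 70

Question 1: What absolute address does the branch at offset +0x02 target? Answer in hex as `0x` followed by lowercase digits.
0x65aa

+0x02: 30 00 ⇒ word 0x3000 (big)
  opcode bits[15:12]=0x3: bz/J
  imm@[11:0]=0x0 ⇒ #0
  target = base 0x65a6 + off 0x02 + 2 + imm 0 = 0x65aa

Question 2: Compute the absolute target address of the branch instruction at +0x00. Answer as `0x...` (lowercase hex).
@+00  big-endian(30 02) = 0x3002
  top 4b → 0x3 → bz [J]
  [11:0] imm=2 = #2
  target = base 0x65a6 + off 0x00 + 2 + imm 2 = 0x65aa

0x65aa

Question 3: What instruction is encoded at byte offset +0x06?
+0x06: c9 70 ⇒ word 0xc970 (big)
  top 4b → 0xc → movi [RI]
  rd: (w>>9)&0x7=0x4 → R4
  imm: (w>>0)&0x1ff=0x170 → #368

movi R4, #368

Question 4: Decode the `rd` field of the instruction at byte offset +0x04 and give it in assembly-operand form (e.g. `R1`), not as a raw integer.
@+04  big-endian(27 80) = 0x2780
  op=0x2780>>12=0x2 ⇒ lw (RR)
  rd: (w>>9)&0x7=0x3 → R3
  rs: (w>>6)&0x7=0x6 → R6

R3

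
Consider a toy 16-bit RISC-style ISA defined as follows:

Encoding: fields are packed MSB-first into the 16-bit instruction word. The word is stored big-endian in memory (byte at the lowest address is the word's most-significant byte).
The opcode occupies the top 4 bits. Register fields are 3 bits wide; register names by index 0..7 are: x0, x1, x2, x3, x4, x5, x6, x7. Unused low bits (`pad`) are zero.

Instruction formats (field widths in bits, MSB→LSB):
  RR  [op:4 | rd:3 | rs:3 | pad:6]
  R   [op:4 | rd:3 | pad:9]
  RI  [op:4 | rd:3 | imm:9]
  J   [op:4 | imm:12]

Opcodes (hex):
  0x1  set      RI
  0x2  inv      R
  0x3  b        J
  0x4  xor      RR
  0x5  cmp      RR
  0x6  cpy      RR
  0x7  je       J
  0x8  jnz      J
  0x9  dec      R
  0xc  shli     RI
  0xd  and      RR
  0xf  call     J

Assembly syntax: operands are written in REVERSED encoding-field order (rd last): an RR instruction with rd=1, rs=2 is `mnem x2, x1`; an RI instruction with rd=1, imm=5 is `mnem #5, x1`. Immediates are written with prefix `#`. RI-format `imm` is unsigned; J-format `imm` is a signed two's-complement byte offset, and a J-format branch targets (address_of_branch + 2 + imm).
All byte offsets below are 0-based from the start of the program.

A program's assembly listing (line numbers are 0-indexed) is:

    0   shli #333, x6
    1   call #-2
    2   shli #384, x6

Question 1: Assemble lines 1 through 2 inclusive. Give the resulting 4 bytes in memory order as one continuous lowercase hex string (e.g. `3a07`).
fffecd80

L1: call op=0xf:4|imm=-2:12 ⇒ 0xfffe ⇒ big ff fe
L2: shli op=0xc:4|rd=6:3|imm=384:9 ⇒ 0xcd80 ⇒ big cd 80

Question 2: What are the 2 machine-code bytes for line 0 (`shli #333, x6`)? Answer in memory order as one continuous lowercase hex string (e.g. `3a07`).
line 0 (shli): pack op=0xc:4|rd=6:3|imm=333:9 = 0xcd4d; big→ cd 4d

cd4d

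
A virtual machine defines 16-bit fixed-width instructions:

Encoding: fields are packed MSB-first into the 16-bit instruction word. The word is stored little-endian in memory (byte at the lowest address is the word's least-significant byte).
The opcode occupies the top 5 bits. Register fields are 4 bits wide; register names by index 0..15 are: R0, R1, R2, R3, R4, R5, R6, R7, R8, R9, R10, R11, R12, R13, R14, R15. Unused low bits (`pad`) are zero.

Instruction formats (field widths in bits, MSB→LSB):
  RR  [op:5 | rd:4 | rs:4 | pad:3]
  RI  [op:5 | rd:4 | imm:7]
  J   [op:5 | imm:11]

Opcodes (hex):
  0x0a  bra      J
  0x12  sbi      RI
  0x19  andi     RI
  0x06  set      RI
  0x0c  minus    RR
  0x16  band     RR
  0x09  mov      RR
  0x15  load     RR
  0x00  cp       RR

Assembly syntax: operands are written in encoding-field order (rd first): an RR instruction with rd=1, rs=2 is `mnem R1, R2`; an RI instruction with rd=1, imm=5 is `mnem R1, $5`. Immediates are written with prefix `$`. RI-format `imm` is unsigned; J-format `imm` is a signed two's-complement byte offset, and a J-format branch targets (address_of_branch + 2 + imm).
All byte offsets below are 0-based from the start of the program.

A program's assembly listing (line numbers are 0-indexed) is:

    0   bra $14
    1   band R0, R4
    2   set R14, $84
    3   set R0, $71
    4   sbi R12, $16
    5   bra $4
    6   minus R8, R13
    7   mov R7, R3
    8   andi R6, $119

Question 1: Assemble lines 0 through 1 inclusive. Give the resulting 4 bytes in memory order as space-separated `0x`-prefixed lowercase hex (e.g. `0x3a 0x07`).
0. bra fields op=0xa:5|imm=14:11 → word 500eh → 0e 50
1. band fields op=0x16:5|rd=0:4|rs=4:4|pad=0:3 → word b020h → 20 b0

0x0e 0x50 0x20 0xb0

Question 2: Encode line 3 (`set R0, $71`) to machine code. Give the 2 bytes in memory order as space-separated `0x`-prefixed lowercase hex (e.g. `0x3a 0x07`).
0x47 0x30

line 3 (set): pack op=0x6:5|rd=0:4|imm=71:7 = 0x3047; little→ 47 30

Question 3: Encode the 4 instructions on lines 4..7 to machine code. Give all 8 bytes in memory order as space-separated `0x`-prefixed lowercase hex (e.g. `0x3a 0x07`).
4. sbi fields op=0x12:5|rd=12:4|imm=16:7 → word 9610h → 10 96
5. bra fields op=0xa:5|imm=4:11 → word 5004h → 04 50
6. minus fields op=0xc:5|rd=8:4|rs=13:4|pad=0:3 → word 6468h → 68 64
7. mov fields op=0x9:5|rd=7:4|rs=3:4|pad=0:3 → word 4b98h → 98 4b

0x10 0x96 0x04 0x50 0x68 0x64 0x98 0x4b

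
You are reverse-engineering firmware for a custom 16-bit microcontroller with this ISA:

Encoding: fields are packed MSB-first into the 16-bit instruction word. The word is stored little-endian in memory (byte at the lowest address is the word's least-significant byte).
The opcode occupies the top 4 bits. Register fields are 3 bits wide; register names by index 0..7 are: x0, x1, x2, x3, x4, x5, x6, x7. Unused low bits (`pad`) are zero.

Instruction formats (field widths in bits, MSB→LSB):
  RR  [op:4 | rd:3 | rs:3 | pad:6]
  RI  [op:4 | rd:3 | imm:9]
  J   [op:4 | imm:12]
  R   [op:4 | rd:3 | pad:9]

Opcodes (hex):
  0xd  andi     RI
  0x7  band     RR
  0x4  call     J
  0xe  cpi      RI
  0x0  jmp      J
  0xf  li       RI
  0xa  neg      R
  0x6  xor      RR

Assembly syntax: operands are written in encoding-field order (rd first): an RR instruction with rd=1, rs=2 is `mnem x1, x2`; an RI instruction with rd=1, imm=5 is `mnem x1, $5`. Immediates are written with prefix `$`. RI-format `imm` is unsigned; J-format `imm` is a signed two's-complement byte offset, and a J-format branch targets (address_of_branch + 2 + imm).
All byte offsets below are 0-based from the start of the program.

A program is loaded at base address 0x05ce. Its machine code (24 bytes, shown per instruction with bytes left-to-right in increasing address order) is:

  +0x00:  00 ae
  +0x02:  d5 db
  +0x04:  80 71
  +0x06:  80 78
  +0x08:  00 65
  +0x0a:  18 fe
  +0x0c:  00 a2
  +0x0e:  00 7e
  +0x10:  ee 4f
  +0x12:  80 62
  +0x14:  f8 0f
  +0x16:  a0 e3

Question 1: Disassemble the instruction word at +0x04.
[04] 80 71 → 0x7180
  top 4b → 0x7 → band [RR]
  [11:9] rd=0 = x0
  [8:6] rs=6 = x6

band x0, x6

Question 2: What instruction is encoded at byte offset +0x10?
call $-18

+0x10: ee 4f ⇒ word 0x4fee (little)
  op=0x4fee>>12=0x4 ⇒ call (J)
  imm@[11:0]=0xfee (s12→-18) ⇒ $-18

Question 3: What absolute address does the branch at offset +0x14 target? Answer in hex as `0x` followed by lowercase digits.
0x05dc

@+14  little-endian(f8 0f) = 0x0ff8
  op=0x0ff8>>12=0x0 ⇒ jmp (J)
  imm@[11:0]=0xff8 (s12→-8) ⇒ $-8
  target = base 0x05ce + off 0x14 + 2 + imm -8 = 0x05dc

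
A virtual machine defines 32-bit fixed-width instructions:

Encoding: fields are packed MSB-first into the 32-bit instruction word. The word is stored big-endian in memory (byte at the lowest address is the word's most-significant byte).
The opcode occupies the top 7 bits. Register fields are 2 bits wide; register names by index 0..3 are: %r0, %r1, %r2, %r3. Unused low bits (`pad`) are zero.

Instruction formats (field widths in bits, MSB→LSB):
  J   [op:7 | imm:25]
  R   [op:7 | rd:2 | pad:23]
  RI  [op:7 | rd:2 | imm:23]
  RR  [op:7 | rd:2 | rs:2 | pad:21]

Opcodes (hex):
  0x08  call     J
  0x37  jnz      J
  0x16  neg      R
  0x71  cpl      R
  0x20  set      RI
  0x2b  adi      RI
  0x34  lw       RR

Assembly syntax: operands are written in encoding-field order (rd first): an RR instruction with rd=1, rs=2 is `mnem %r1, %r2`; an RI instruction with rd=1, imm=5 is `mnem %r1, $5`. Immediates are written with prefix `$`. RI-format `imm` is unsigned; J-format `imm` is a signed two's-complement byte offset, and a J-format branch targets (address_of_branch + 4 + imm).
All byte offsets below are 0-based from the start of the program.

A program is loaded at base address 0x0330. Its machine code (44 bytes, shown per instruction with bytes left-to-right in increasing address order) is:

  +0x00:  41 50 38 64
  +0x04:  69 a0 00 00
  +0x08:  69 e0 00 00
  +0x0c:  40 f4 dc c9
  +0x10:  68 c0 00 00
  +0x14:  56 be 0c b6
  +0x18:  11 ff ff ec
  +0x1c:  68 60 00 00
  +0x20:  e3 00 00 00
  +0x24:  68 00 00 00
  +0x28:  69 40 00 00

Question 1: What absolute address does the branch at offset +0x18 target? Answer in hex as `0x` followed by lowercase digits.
0x0338

off 0x18: read 11 ff ff ec as big → 0x11ffffec
  op=0x11ffffec>>25=0x8 ⇒ call (J)
  [24:0] imm=33554412 (s25→-20) = $-20
  target = base 0x0330 + off 0x18 + 4 + imm -20 = 0x0338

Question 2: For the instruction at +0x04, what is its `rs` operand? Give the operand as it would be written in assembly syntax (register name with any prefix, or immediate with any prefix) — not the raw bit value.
%r1

+0x04: 69 a0 00 00 ⇒ word 0x69a00000 (big)
  opcode bits[31:25]=0x34: lw/RR
  rd@[24:23]=0x3 ⇒ %r3
  rs@[22:21]=0x1 ⇒ %r1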